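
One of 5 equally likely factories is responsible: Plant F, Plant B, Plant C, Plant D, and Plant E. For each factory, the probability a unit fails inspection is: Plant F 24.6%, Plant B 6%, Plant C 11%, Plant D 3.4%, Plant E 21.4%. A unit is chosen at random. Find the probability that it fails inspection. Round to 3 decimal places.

With a uniform prior (1/5 each), posterior ∝ likelihood:
  Plant F: 0.246
  Plant B: 0.06
  Plant C: 0.11
  Plant D: 0.034
  Plant E: 0.214
P(nonconforming) = (1/5) × (0.246 + 0.06 + 0.11 + 0.034 + 0.214) = 0.664/5 ≈ 0.133.

0.133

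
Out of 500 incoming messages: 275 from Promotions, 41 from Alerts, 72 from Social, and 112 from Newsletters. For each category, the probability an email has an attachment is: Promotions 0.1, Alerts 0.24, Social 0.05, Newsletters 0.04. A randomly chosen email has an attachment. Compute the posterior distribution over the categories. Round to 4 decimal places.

Compute prior × likelihood for every hypothesis:
  Promotions: 0.55 × 0.1 = 0.055
  Alerts: 0.082 × 0.24 = 0.01968
  Social: 0.144 × 0.05 = 0.0072
  Newsletters: 0.224 × 0.04 = 0.00896
Normalizing constant = 0.09084.
P(Promotions | attachment) = 0.055/0.09084 ≈ 0.6055
P(Alerts | attachment) = 0.01968/0.09084 ≈ 0.2166
P(Social | attachment) = 0.0072/0.09084 ≈ 0.0793
P(Newsletters | attachment) = 0.00896/0.09084 ≈ 0.0986

Promotions 0.6055, Alerts 0.2166, Social 0.0793, Newsletters 0.0986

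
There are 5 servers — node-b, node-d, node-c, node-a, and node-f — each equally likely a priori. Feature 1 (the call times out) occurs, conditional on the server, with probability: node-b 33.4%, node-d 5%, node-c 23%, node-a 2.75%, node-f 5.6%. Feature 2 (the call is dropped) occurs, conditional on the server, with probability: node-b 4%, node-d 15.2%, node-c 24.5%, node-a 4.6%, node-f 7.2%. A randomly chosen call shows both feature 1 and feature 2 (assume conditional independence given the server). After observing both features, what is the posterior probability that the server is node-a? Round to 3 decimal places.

Since the prior is uniform, the posterior is proportional to the likelihood:
  node-b: 0.334 × 0.04 = 0.01336
  node-d: 0.05 × 0.152 = 0.0076
  node-c: 0.23 × 0.245 = 0.05635
  node-a: 0.0275 × 0.046 = 0.001265
  node-f: 0.056 × 0.072 = 0.004032
Sum = 0.082607.
P(node-a | evidence) = 0.001265 / 0.082607 ≈ 0.015.

0.015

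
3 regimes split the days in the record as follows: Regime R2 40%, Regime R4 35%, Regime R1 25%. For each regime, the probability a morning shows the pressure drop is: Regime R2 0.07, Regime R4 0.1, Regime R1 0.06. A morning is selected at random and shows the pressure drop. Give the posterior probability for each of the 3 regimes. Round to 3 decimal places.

Regime R2 0.359, Regime R4 0.449, Regime R1 0.192

Prior × likelihood for each hypothesis:
  Regime R2: 0.4 × 0.07 = 0.028
  Regime R4: 0.35 × 0.1 = 0.035
  Regime R1: 0.25 × 0.06 = 0.015
Normalizing constant = 0.078.
P(Regime R2 | drop) = 0.028/0.078 ≈ 0.359
P(Regime R4 | drop) = 0.035/0.078 ≈ 0.449
P(Regime R1 | drop) = 0.015/0.078 ≈ 0.192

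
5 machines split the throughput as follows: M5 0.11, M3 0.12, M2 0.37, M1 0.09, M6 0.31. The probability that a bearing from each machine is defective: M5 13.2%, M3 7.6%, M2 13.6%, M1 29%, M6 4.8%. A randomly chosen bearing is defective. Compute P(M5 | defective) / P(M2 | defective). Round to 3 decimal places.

Compute prior × likelihood for every hypothesis:
  M5: 0.11 × 0.132 = 0.01452
  M3: 0.12 × 0.076 = 0.00912
  M2: 0.37 × 0.136 = 0.05032
  M1: 0.09 × 0.29 = 0.0261
  M6: 0.31 × 0.048 = 0.01488
Total = 0.11494.
The ratio is 0.01452 / 0.05032 (the normalizer cancels) = 0.289.

0.289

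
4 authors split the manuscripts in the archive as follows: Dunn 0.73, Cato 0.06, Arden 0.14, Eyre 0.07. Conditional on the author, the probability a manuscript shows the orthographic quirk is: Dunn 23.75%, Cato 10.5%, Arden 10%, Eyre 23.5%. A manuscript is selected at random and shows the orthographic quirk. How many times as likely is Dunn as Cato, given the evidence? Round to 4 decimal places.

27.5198

By Bayes' rule, posterior ∝ prior × likelihood:
  Dunn: 0.73 × 0.2375 = 0.173375
  Cato: 0.06 × 0.105 = 0.0063
  Arden: 0.14 × 0.1 = 0.014
  Eyre: 0.07 × 0.235 = 0.01645
Total = 0.210125.
The ratio is 0.173375 / 0.0063 (the normalizer cancels) = 27.5198.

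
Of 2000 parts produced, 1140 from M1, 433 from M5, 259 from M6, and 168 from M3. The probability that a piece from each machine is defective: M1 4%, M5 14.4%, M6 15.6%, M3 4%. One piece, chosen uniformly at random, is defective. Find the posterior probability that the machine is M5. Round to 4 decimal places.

0.4021

Unnormalized posteriors (prior × likelihood):
  M1: 0.57 × 0.04 = 0.0228
  M5: 0.2165 × 0.144 = 0.031176
  M6: 0.1295 × 0.156 = 0.020202
  M3: 0.084 × 0.04 = 0.00336
Sum = 0.077538.
P(M5 | evidence) = 0.031176 / 0.077538 ≈ 0.4021.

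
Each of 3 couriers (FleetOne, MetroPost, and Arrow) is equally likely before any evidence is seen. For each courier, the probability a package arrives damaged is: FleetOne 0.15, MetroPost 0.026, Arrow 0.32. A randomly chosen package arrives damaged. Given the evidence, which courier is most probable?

Arrow

With a uniform prior (1/3 each), posterior ∝ likelihood:
  FleetOne: 0.15
  MetroPost: 0.026
  Arrow: 0.32
Sum = 0.496.
Largest term belongs to Arrow, so Arrow is most probable.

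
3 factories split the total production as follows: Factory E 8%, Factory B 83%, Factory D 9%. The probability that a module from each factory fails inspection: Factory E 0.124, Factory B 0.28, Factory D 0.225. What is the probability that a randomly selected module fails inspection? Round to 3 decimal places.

Unnormalized posteriors (prior × likelihood):
  Factory E: 0.08 × 0.124 = 0.00992
  Factory B: 0.83 × 0.28 = 0.2324
  Factory D: 0.09 × 0.225 = 0.02025
P(nonconforming) = 0.00992 + 0.2324 + 0.02025 = 0.26257 → 0.263.

0.263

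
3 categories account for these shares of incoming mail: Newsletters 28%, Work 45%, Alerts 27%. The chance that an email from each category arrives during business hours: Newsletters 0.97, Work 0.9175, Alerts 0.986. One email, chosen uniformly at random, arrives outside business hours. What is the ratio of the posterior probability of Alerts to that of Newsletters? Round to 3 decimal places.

0.450

Taking complements, P(off-hours | each) = Newsletters 0.03, Work 0.0825, Alerts 0.014.
Compute prior × likelihood for every hypothesis:
  Newsletters: 0.28 × 0.03 = 0.0084
  Work: 0.45 × 0.0825 = 0.037125
  Alerts: 0.27 × 0.014 = 0.00378
Normalizing constant = 0.049305.
The ratio is 0.00378 / 0.0084 (the normalizer cancels) = 0.450.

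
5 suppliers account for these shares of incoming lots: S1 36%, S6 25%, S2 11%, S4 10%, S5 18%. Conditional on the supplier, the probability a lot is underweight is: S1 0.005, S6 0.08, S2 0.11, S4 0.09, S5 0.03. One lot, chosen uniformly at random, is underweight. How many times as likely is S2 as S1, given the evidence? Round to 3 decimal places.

6.722

Compute prior × likelihood for every hypothesis:
  S1: 0.36 × 0.005 = 0.0018
  S6: 0.25 × 0.08 = 0.02
  S2: 0.11 × 0.11 = 0.0121
  S4: 0.1 × 0.09 = 0.009
  S5: 0.18 × 0.03 = 0.0054
Normalizing constant = 0.0483.
The ratio is 0.0121 / 0.0018 (the normalizer cancels) = 6.722.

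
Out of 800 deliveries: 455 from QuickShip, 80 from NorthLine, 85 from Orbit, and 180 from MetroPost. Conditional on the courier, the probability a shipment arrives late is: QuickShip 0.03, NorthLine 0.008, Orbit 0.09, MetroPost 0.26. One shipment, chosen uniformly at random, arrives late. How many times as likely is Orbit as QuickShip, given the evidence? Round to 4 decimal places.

Compute prior × likelihood for every hypothesis:
  QuickShip: 0.56875 × 0.03 = 0.0170625
  NorthLine: 0.1 × 0.008 = 0.0008
  Orbit: 0.10625 × 0.09 = 0.0095625
  MetroPost: 0.225 × 0.26 = 0.0585
Sum = 0.085925.
The ratio is 0.0095625 / 0.0170625 (the normalizer cancels) = 0.5604.

0.5604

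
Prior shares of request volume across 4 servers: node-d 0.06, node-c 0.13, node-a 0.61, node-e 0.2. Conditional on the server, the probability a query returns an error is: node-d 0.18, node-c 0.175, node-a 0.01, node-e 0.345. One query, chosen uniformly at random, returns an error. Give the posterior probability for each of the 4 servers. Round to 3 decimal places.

node-d 0.099, node-c 0.209, node-a 0.056, node-e 0.635

Prior × likelihood for each hypothesis:
  node-d: 0.06 × 0.18 = 0.0108
  node-c: 0.13 × 0.175 = 0.02275
  node-a: 0.61 × 0.01 = 0.0061
  node-e: 0.2 × 0.345 = 0.069
Normalizing constant = 0.10865.
P(node-d | error) = 0.0108/0.10865 ≈ 0.099
P(node-c | error) = 0.02275/0.10865 ≈ 0.209
P(node-a | error) = 0.0061/0.10865 ≈ 0.056
P(node-e | error) = 0.069/0.10865 ≈ 0.635
(Check: 0.099+0.209+0.056+0.635 = 0.999.)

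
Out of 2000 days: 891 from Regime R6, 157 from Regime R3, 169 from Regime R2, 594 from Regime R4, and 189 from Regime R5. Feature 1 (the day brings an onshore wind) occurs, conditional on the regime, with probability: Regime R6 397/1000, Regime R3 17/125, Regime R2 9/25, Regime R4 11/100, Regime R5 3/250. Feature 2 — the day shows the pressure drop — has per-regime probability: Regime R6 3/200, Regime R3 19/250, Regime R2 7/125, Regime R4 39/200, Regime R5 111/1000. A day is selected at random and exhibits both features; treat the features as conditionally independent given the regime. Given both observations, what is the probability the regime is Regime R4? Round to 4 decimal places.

0.5462

By Bayes' rule, posterior ∝ prior × likelihood:
  Regime R6: 0.4455 × 0.397 × 0.015 = 0.0026529525
  Regime R3: 0.0785 × 0.136 × 0.076 = 0.000811376
  Regime R2: 0.0845 × 0.36 × 0.056 = 0.00170352
  Regime R4: 0.297 × 0.11 × 0.195 = 0.00637065
  Regime R5: 0.0945 × 0.012 × 0.111 = 0.000125874
Sum = 0.0116643725.
P(Regime R4 | evidence) = 0.00637065 / 0.0116643725 ≈ 0.5462.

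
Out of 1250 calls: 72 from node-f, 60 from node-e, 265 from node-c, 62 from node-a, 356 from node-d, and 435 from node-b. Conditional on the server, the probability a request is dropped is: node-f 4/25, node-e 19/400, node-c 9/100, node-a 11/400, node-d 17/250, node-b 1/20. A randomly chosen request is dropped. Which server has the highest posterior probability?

Unnormalized posteriors (prior × likelihood):
  node-f: 0.0576 × 0.16 = 0.009216
  node-e: 0.048 × 0.0475 = 0.00228
  node-c: 0.212 × 0.09 = 0.01908
  node-a: 0.0496 × 0.0275 = 0.001364
  node-d: 0.2848 × 0.068 = 0.0193664
  node-b: 0.348 × 0.05 = 0.0174
Total = 0.0687064.
Largest term belongs to node-d, so node-d is most probable.

node-d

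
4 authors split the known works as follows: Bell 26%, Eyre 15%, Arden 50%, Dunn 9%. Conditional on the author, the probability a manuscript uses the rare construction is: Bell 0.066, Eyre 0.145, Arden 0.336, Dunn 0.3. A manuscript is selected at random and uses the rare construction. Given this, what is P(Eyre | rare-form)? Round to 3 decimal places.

0.093

Prior × likelihood for each hypothesis:
  Bell: 0.26 × 0.066 = 0.01716
  Eyre: 0.15 × 0.145 = 0.02175
  Arden: 0.5 × 0.336 = 0.168
  Dunn: 0.09 × 0.3 = 0.027
Total = 0.23391.
P(Eyre | evidence) = 0.02175 / 0.23391 ≈ 0.093.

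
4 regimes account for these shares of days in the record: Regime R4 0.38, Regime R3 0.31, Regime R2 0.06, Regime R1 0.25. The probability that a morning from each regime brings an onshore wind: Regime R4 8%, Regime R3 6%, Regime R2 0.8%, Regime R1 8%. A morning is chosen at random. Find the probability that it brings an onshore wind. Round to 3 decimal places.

0.069

Prior × likelihood for each hypothesis:
  Regime R4: 0.38 × 0.08 = 0.0304
  Regime R3: 0.31 × 0.06 = 0.0186
  Regime R2: 0.06 × 0.008 = 0.00048
  Regime R1: 0.25 × 0.08 = 0.02
P(onshore) = 0.0304 + 0.0186 + 0.00048 + 0.02 = 0.06948 → 0.069.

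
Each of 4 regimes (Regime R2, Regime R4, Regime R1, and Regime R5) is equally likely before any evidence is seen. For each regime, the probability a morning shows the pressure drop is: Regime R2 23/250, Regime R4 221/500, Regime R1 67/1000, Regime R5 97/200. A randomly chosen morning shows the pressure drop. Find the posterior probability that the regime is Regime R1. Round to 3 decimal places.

With a uniform prior (1/4 each), posterior ∝ likelihood:
  Regime R2: 0.092
  Regime R4: 0.442
  Regime R1: 0.067
  Regime R5: 0.485
Sum = 1.086.
P(Regime R1 | evidence) = 0.067 / 1.086 ≈ 0.062.

0.062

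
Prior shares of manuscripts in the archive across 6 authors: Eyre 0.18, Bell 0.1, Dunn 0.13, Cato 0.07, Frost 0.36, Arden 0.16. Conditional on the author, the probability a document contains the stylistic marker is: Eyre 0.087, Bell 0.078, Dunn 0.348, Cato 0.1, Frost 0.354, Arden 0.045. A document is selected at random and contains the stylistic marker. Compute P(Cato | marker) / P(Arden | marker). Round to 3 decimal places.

0.972

Compute prior × likelihood for every hypothesis:
  Eyre: 0.18 × 0.087 = 0.01566
  Bell: 0.1 × 0.078 = 0.0078
  Dunn: 0.13 × 0.348 = 0.04524
  Cato: 0.07 × 0.1 = 0.007
  Frost: 0.36 × 0.354 = 0.12744
  Arden: 0.16 × 0.045 = 0.0072
Normalizing constant = 0.21034.
The ratio is 0.007 / 0.0072 (the normalizer cancels) = 0.972.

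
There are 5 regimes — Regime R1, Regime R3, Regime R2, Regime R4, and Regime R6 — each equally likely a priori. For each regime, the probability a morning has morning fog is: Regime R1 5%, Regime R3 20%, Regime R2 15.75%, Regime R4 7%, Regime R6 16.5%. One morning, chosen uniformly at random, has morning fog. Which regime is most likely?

With a uniform prior (1/5 each), posterior ∝ likelihood:
  Regime R1: 0.05
  Regime R3: 0.2
  Regime R2: 0.1575
  Regime R4: 0.07
  Regime R6: 0.165
Sum = 0.6425.
Largest term belongs to Regime R3, so Regime R3 is most probable.

Regime R3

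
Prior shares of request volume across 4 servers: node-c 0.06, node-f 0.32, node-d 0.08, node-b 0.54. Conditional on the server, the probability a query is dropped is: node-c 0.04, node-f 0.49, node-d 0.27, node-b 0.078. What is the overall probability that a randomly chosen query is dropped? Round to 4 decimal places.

0.2229

Compute prior × likelihood for every hypothesis:
  node-c: 0.06 × 0.04 = 0.0024
  node-f: 0.32 × 0.49 = 0.1568
  node-d: 0.08 × 0.27 = 0.0216
  node-b: 0.54 × 0.078 = 0.04212
P(dropped) = 0.0024 + 0.1568 + 0.0216 + 0.04212 = 0.22292 → 0.2229.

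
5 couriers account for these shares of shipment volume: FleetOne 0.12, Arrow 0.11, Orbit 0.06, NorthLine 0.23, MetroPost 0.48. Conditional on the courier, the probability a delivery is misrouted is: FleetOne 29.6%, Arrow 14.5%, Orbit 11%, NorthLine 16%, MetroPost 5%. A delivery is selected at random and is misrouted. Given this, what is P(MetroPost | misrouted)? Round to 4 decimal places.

0.2019

By Bayes' rule, posterior ∝ prior × likelihood:
  FleetOne: 0.12 × 0.296 = 0.03552
  Arrow: 0.11 × 0.145 = 0.01595
  Orbit: 0.06 × 0.11 = 0.0066
  NorthLine: 0.23 × 0.16 = 0.0368
  MetroPost: 0.48 × 0.05 = 0.024
Total = 0.11887.
P(MetroPost | evidence) = 0.024 / 0.11887 ≈ 0.2019.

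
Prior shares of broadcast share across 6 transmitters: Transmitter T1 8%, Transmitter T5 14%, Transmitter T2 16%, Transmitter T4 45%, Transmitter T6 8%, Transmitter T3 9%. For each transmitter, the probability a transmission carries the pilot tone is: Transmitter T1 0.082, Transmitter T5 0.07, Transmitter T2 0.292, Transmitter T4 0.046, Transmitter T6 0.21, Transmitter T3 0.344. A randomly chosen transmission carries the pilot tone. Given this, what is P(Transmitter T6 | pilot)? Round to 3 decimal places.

Prior × likelihood for each hypothesis:
  Transmitter T1: 0.08 × 0.082 = 0.00656
  Transmitter T5: 0.14 × 0.07 = 0.0098
  Transmitter T2: 0.16 × 0.292 = 0.04672
  Transmitter T4: 0.45 × 0.046 = 0.0207
  Transmitter T6: 0.08 × 0.21 = 0.0168
  Transmitter T3: 0.09 × 0.344 = 0.03096
Total = 0.13154.
P(Transmitter T6 | evidence) = 0.0168 / 0.13154 ≈ 0.128.

0.128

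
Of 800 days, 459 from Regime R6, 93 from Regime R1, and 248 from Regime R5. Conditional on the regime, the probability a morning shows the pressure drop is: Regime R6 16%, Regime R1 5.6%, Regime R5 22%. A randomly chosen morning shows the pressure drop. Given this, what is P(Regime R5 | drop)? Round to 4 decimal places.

0.4096

Unnormalized posteriors (prior × likelihood):
  Regime R6: 0.57375 × 0.16 = 0.0918
  Regime R1: 0.11625 × 0.056 = 0.00651
  Regime R5: 0.31 × 0.22 = 0.0682
Normalizing constant = 0.16651.
P(Regime R5 | evidence) = 0.0682 / 0.16651 ≈ 0.4096.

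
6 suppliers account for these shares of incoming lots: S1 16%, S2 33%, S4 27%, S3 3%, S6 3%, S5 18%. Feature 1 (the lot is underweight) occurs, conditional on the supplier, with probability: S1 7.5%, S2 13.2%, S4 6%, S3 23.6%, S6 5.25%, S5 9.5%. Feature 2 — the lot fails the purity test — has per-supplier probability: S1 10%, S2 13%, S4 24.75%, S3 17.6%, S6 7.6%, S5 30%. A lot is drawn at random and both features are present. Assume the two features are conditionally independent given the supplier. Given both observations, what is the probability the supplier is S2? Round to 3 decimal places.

Prior × likelihood for each hypothesis:
  S1: 0.16 × 0.075 × 0.1 = 0.0012
  S2: 0.33 × 0.132 × 0.13 = 0.0056628
  S4: 0.27 × 0.06 × 0.2475 = 0.0040095
  S3: 0.03 × 0.236 × 0.176 = 0.00124608
  S6: 0.03 × 0.0525 × 0.076 = 0.0001197
  S5: 0.18 × 0.095 × 0.3 = 0.00513
Normalizing constant = 0.01736808.
P(S2 | evidence) = 0.0056628 / 0.01736808 ≈ 0.326.

0.326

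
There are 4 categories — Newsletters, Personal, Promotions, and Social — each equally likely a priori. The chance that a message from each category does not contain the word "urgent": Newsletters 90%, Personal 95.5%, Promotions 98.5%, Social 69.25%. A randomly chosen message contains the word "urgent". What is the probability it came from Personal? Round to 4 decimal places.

Taking complements, P(urgent-flag | each) = Newsletters 0.1, Personal 0.045, Promotions 0.015, Social 0.3075.
Since the prior is uniform, the posterior is proportional to the likelihood:
  Newsletters: 0.1
  Personal: 0.045
  Promotions: 0.015
  Social: 0.3075
Sum = 0.4675.
P(Personal | evidence) = 0.045 / 0.4675 ≈ 0.0963.

0.0963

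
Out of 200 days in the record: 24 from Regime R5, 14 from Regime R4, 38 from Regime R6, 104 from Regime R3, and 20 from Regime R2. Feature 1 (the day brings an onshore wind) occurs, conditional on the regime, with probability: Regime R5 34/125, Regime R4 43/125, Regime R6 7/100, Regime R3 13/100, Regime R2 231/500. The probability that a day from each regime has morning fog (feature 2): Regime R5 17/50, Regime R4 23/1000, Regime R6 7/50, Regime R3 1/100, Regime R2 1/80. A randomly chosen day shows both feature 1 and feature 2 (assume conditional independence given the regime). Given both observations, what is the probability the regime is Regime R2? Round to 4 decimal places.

Prior × likelihood for each hypothesis:
  Regime R5: 0.12 × 0.272 × 0.34 = 0.0110976
  Regime R4: 0.07 × 0.344 × 0.023 = 0.00055384
  Regime R6: 0.19 × 0.07 × 0.14 = 0.001862
  Regime R3: 0.52 × 0.13 × 0.01 = 0.000676
  Regime R2: 0.1 × 0.462 × 0.0125 = 0.0005775
Normalizing constant = 0.01476694.
P(Regime R2 | evidence) = 0.0005775 / 0.01476694 ≈ 0.0391.

0.0391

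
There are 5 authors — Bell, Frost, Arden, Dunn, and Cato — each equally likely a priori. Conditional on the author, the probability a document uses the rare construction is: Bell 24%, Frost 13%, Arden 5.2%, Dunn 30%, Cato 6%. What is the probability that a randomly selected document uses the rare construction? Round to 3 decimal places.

With a uniform prior (1/5 each), posterior ∝ likelihood:
  Bell: 0.24
  Frost: 0.13
  Arden: 0.052
  Dunn: 0.3
  Cato: 0.06
P(rare-form) = (1/5) × (0.24 + 0.13 + 0.052 + 0.3 + 0.06) = 0.782/5 ≈ 0.156.

0.156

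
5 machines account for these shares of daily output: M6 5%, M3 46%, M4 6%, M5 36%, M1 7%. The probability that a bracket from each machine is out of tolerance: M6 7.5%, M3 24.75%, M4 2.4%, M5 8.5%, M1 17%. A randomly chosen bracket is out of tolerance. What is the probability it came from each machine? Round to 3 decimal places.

Prior × likelihood for each hypothesis:
  M6: 0.05 × 0.075 = 0.00375
  M3: 0.46 × 0.2475 = 0.11385
  M4: 0.06 × 0.024 = 0.00144
  M5: 0.36 × 0.085 = 0.0306
  M1: 0.07 × 0.17 = 0.0119
Normalizing constant = 0.16154.
P(M6 | oversize) = 0.00375/0.16154 ≈ 0.023
P(M3 | oversize) = 0.11385/0.16154 ≈ 0.705
P(M4 | oversize) = 0.00144/0.16154 ≈ 0.009
P(M5 | oversize) = 0.0306/0.16154 ≈ 0.189
P(M1 | oversize) = 0.0119/0.16154 ≈ 0.074

M6 0.023, M3 0.705, M4 0.009, M5 0.189, M1 0.074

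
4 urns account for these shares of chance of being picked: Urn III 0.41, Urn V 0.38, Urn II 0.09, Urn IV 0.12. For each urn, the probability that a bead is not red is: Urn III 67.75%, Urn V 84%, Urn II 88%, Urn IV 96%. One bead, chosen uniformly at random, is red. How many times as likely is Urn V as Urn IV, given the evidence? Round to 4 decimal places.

12.6667

Taking complements, P(red | each) = Urn III 0.3225, Urn V 0.16, Urn II 0.12, Urn IV 0.04.
Prior × likelihood for each hypothesis:
  Urn III: 0.41 × 0.3225 = 0.132225
  Urn V: 0.38 × 0.16 = 0.0608
  Urn II: 0.09 × 0.12 = 0.0108
  Urn IV: 0.12 × 0.04 = 0.0048
Normalizing constant = 0.208625.
The ratio is 0.0608 / 0.0048 (the normalizer cancels) = 12.6667.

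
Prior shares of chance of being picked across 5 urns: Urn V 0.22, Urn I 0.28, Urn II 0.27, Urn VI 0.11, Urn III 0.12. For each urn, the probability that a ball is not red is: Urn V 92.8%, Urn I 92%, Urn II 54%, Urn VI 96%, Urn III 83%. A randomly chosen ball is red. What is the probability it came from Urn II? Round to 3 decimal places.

0.663

Taking complements, P(red | each) = Urn V 0.072, Urn I 0.08, Urn II 0.46, Urn VI 0.04, Urn III 0.17.
Unnormalized posteriors (prior × likelihood):
  Urn V: 0.22 × 0.072 = 0.01584
  Urn I: 0.28 × 0.08 = 0.0224
  Urn II: 0.27 × 0.46 = 0.1242
  Urn VI: 0.11 × 0.04 = 0.0044
  Urn III: 0.12 × 0.17 = 0.0204
Normalizing constant = 0.18724.
P(Urn II | evidence) = 0.1242 / 0.18724 ≈ 0.663.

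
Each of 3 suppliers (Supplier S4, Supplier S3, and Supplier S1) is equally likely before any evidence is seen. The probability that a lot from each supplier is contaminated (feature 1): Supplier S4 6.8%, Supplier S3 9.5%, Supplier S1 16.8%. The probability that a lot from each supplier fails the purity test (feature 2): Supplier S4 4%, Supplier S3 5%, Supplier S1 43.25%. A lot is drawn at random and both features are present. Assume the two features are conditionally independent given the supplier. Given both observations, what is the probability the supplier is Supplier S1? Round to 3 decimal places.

With a uniform prior (1/3 each), posterior ∝ likelihood:
  Supplier S4: 0.068 × 0.04 = 0.00272
  Supplier S3: 0.095 × 0.05 = 0.00475
  Supplier S1: 0.168 × 0.4325 = 0.07266
Sum = 0.08013.
P(Supplier S1 | evidence) = 0.07266 / 0.08013 ≈ 0.907.

0.907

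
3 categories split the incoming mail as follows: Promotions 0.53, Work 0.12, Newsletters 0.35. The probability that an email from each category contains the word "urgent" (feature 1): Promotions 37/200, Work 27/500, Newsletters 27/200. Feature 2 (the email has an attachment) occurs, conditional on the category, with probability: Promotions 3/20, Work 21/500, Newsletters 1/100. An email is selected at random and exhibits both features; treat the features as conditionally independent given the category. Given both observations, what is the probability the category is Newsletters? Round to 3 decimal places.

0.031

Compute prior × likelihood for every hypothesis:
  Promotions: 0.53 × 0.185 × 0.15 = 0.0147075
  Work: 0.12 × 0.054 × 0.042 = 0.00027216
  Newsletters: 0.35 × 0.135 × 0.01 = 0.0004725
Sum = 0.01545216.
P(Newsletters | evidence) = 0.0004725 / 0.01545216 ≈ 0.031.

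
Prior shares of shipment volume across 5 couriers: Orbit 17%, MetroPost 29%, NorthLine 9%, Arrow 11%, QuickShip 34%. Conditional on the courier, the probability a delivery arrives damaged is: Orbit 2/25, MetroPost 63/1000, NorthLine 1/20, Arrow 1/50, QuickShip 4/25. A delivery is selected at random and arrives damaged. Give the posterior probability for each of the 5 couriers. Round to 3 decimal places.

Prior × likelihood for each hypothesis:
  Orbit: 0.17 × 0.08 = 0.0136
  MetroPost: 0.29 × 0.063 = 0.01827
  NorthLine: 0.09 × 0.05 = 0.0045
  Arrow: 0.11 × 0.02 = 0.0022
  QuickShip: 0.34 × 0.16 = 0.0544
Normalizing constant = 0.09297.
P(Orbit | damaged) = 0.0136/0.09297 ≈ 0.146
P(MetroPost | damaged) = 0.01827/0.09297 ≈ 0.197
P(NorthLine | damaged) = 0.0045/0.09297 ≈ 0.048
P(Arrow | damaged) = 0.0022/0.09297 ≈ 0.024
P(QuickShip | damaged) = 0.0544/0.09297 ≈ 0.585
(Check: 0.146+0.197+0.048+0.024+0.585 = 1.000.)

Orbit 0.146, MetroPost 0.197, NorthLine 0.048, Arrow 0.024, QuickShip 0.585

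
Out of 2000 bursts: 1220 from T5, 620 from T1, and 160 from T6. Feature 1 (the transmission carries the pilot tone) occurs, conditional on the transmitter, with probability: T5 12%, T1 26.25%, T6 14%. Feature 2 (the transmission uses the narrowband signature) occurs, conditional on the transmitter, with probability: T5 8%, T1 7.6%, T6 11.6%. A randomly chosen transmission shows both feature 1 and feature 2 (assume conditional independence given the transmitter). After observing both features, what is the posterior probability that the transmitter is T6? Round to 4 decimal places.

Prior × likelihood for each hypothesis:
  T5: 0.61 × 0.12 × 0.08 = 0.005856
  T1: 0.31 × 0.2625 × 0.076 = 0.0061845
  T6: 0.08 × 0.14 × 0.116 = 0.0012992
Total = 0.0133397.
P(T6 | evidence) = 0.0012992 / 0.0133397 ≈ 0.0974.

0.0974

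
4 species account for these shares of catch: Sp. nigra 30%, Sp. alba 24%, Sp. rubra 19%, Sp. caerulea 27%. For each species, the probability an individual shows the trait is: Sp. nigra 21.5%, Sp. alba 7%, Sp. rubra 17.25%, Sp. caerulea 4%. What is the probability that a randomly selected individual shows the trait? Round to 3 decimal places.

0.125

Compute prior × likelihood for every hypothesis:
  Sp. nigra: 0.3 × 0.215 = 0.0645
  Sp. alba: 0.24 × 0.07 = 0.0168
  Sp. rubra: 0.19 × 0.1725 = 0.032775
  Sp. caerulea: 0.27 × 0.04 = 0.0108
P(trait) = 0.0645 + 0.0168 + 0.032775 + 0.0108 = 0.124875 → 0.125.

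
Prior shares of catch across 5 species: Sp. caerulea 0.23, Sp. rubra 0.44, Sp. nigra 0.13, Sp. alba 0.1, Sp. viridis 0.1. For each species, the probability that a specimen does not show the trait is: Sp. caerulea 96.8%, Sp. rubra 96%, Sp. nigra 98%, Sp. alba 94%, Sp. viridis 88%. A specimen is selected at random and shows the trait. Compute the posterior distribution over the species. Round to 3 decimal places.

Taking complements, P(trait | each) = Sp. caerulea 0.032, Sp. rubra 0.04, Sp. nigra 0.02, Sp. alba 0.06, Sp. viridis 0.12.
By Bayes' rule, posterior ∝ prior × likelihood:
  Sp. caerulea: 0.23 × 0.032 = 0.00736
  Sp. rubra: 0.44 × 0.04 = 0.0176
  Sp. nigra: 0.13 × 0.02 = 0.0026
  Sp. alba: 0.1 × 0.06 = 0.006
  Sp. viridis: 0.1 × 0.12 = 0.012
Total = 0.04556.
P(Sp. caerulea | trait) = 0.00736/0.04556 ≈ 0.162
P(Sp. rubra | trait) = 0.0176/0.04556 ≈ 0.386
P(Sp. nigra | trait) = 0.0026/0.04556 ≈ 0.057
P(Sp. alba | trait) = 0.006/0.04556 ≈ 0.132
P(Sp. viridis | trait) = 0.012/0.04556 ≈ 0.263
(Check: 0.162+0.386+0.057+0.132+0.263 = 1.000.)

Sp. caerulea 0.162, Sp. rubra 0.386, Sp. nigra 0.057, Sp. alba 0.132, Sp. viridis 0.263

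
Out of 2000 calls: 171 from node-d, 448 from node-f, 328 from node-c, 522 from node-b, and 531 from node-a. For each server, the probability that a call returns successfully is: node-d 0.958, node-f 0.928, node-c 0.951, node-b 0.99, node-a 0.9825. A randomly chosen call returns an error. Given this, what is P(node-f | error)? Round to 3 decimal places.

0.461

Taking complements, P(error | each) = node-d 0.042, node-f 0.072, node-c 0.049, node-b 0.01, node-a 0.0175.
Prior × likelihood for each hypothesis:
  node-d: 0.0855 × 0.042 = 0.003591
  node-f: 0.224 × 0.072 = 0.016128
  node-c: 0.164 × 0.049 = 0.008036
  node-b: 0.261 × 0.01 = 0.00261
  node-a: 0.2655 × 0.0175 = 0.00464625
Total = 0.03501125.
P(node-f | evidence) = 0.016128 / 0.03501125 ≈ 0.461.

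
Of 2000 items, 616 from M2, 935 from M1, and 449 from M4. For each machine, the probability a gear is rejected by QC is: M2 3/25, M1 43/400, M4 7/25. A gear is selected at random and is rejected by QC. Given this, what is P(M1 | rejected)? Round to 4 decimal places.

0.3349

Prior × likelihood for each hypothesis:
  M2: 0.308 × 0.12 = 0.03696
  M1: 0.4675 × 0.1075 = 0.05025625
  M4: 0.2245 × 0.28 = 0.06286
Sum = 0.15007625.
P(M1 | evidence) = 0.05025625 / 0.15007625 ≈ 0.3349.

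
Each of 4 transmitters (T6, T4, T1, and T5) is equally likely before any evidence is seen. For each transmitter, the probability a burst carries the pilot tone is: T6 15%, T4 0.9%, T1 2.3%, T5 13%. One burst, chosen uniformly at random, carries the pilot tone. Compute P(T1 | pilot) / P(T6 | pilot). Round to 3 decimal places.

0.153

With a uniform prior (1/4 each), posterior ∝ likelihood:
  T6: 0.15
  T4: 0.009
  T1: 0.023
  T5: 0.13
Normalizing constant = 0.312.
The ratio is 0.023 / 0.15 (the normalizer cancels) = 0.153.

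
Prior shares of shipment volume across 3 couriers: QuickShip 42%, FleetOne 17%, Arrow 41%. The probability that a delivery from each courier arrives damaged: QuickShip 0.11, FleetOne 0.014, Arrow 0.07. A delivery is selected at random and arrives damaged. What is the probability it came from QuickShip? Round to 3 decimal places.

0.598

Unnormalized posteriors (prior × likelihood):
  QuickShip: 0.42 × 0.11 = 0.0462
  FleetOne: 0.17 × 0.014 = 0.00238
  Arrow: 0.41 × 0.07 = 0.0287
Total = 0.07728.
P(QuickShip | evidence) = 0.0462 / 0.07728 ≈ 0.598.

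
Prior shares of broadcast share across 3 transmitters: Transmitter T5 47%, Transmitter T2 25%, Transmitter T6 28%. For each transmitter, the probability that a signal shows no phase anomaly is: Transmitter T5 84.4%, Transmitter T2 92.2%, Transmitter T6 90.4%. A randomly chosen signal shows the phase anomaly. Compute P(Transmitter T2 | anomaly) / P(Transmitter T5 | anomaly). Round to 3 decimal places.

Taking complements, P(anomaly | each) = Transmitter T5 0.156, Transmitter T2 0.078, Transmitter T6 0.096.
Compute prior × likelihood for every hypothesis:
  Transmitter T5: 0.47 × 0.156 = 0.07332
  Transmitter T2: 0.25 × 0.078 = 0.0195
  Transmitter T6: 0.28 × 0.096 = 0.02688
Total = 0.1197.
The ratio is 0.0195 / 0.07332 (the normalizer cancels) = 0.266.

0.266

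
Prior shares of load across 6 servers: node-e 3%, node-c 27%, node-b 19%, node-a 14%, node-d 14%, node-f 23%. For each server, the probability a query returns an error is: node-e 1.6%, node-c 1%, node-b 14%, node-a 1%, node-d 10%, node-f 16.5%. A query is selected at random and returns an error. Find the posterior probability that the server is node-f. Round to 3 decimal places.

Unnormalized posteriors (prior × likelihood):
  node-e: 0.03 × 0.016 = 0.00048
  node-c: 0.27 × 0.01 = 0.0027
  node-b: 0.19 × 0.14 = 0.0266
  node-a: 0.14 × 0.01 = 0.0014
  node-d: 0.14 × 0.1 = 0.014
  node-f: 0.23 × 0.165 = 0.03795
Total = 0.08313.
P(node-f | evidence) = 0.03795 / 0.08313 ≈ 0.457.

0.457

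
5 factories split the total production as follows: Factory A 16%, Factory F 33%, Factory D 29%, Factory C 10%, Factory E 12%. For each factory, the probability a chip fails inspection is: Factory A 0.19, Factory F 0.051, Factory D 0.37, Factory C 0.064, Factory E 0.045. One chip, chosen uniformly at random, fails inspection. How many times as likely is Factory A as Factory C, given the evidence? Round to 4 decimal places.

4.7500

Unnormalized posteriors (prior × likelihood):
  Factory A: 0.16 × 0.19 = 0.0304
  Factory F: 0.33 × 0.051 = 0.01683
  Factory D: 0.29 × 0.37 = 0.1073
  Factory C: 0.1 × 0.064 = 0.0064
  Factory E: 0.12 × 0.045 = 0.0054
Sum = 0.16633.
The ratio is 0.0304 / 0.0064 (the normalizer cancels) = 4.7500.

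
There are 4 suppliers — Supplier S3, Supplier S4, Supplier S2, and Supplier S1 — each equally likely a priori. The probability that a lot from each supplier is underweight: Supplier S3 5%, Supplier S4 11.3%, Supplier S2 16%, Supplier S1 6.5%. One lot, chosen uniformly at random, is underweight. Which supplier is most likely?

Supplier S2

With a uniform prior (1/4 each), posterior ∝ likelihood:
  Supplier S3: 0.05
  Supplier S4: 0.113
  Supplier S2: 0.16
  Supplier S1: 0.065
Sum = 0.388.
Largest term belongs to Supplier S2, so Supplier S2 is most probable.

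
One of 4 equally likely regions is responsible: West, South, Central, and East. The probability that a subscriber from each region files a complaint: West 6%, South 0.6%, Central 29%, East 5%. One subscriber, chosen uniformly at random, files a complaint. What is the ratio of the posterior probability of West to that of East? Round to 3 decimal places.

With a uniform prior (1/4 each), posterior ∝ likelihood:
  West: 0.06
  South: 0.006
  Central: 0.29
  East: 0.05
Normalizing constant = 0.406.
The ratio is 0.06 / 0.05 (the normalizer cancels) = 1.200.

1.200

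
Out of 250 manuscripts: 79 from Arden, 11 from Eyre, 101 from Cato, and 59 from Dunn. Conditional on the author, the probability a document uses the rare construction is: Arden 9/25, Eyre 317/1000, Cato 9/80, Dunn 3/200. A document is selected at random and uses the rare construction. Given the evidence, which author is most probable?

Prior × likelihood for each hypothesis:
  Arden: 0.316 × 0.36 = 0.11376
  Eyre: 0.044 × 0.317 = 0.013948
  Cato: 0.404 × 0.1125 = 0.04545
  Dunn: 0.236 × 0.015 = 0.00354
Normalizing constant = 0.176698.
Largest term belongs to Arden, so Arden is most probable.

Arden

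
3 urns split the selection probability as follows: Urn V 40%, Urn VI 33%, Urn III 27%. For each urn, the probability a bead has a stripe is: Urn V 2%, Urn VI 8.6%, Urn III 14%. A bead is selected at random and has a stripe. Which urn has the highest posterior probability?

Urn III

Prior × likelihood for each hypothesis:
  Urn V: 0.4 × 0.02 = 0.008
  Urn VI: 0.33 × 0.086 = 0.02838
  Urn III: 0.27 × 0.14 = 0.0378
Sum = 0.07418.
Largest term belongs to Urn III, so Urn III is most probable.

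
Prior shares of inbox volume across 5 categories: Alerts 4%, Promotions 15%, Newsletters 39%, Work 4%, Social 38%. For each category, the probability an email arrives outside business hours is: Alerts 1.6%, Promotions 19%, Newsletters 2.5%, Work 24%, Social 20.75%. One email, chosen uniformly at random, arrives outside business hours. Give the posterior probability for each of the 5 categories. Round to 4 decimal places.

Prior × likelihood for each hypothesis:
  Alerts: 0.04 × 0.016 = 0.00064
  Promotions: 0.15 × 0.19 = 0.0285
  Newsletters: 0.39 × 0.025 = 0.00975
  Work: 0.04 × 0.24 = 0.0096
  Social: 0.38 × 0.2075 = 0.07885
Normalizing constant = 0.12734.
P(Alerts | off-hours) = 0.00064/0.12734 ≈ 0.0050
P(Promotions | off-hours) = 0.0285/0.12734 ≈ 0.2238
P(Newsletters | off-hours) = 0.00975/0.12734 ≈ 0.0766
P(Work | off-hours) = 0.0096/0.12734 ≈ 0.0754
P(Social | off-hours) = 0.07885/0.12734 ≈ 0.6192
(Check: 0.0050+0.2238+0.0766+0.0754+0.6192 = 1.0000.)

Alerts 0.0050, Promotions 0.2238, Newsletters 0.0766, Work 0.0754, Social 0.6192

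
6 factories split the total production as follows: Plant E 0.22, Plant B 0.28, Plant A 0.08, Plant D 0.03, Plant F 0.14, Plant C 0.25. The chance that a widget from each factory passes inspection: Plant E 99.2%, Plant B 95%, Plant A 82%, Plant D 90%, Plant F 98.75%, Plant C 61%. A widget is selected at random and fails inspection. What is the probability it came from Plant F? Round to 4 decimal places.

0.0132

Taking complements, P(nonconforming | each) = Plant E 0.008, Plant B 0.05, Plant A 0.18, Plant D 0.1, Plant F 0.0125, Plant C 0.39.
Compute prior × likelihood for every hypothesis:
  Plant E: 0.22 × 0.008 = 0.00176
  Plant B: 0.28 × 0.05 = 0.014
  Plant A: 0.08 × 0.18 = 0.0144
  Plant D: 0.03 × 0.1 = 0.003
  Plant F: 0.14 × 0.0125 = 0.00175
  Plant C: 0.25 × 0.39 = 0.0975
Sum = 0.13241.
P(Plant F | evidence) = 0.00175 / 0.13241 ≈ 0.0132.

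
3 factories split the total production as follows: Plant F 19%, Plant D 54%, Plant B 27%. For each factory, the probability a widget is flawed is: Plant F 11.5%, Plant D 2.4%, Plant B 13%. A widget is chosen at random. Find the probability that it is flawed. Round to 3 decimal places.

0.070

By Bayes' rule, posterior ∝ prior × likelihood:
  Plant F: 0.19 × 0.115 = 0.02185
  Plant D: 0.54 × 0.024 = 0.01296
  Plant B: 0.27 × 0.13 = 0.0351
P(flawed) = 0.02185 + 0.01296 + 0.0351 = 0.06991 → 0.070.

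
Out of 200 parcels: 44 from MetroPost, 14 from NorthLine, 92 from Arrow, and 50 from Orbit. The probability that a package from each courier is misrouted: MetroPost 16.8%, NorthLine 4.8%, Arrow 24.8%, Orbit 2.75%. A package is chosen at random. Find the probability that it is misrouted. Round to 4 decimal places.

Unnormalized posteriors (prior × likelihood):
  MetroPost: 0.22 × 0.168 = 0.03696
  NorthLine: 0.07 × 0.048 = 0.00336
  Arrow: 0.46 × 0.248 = 0.11408
  Orbit: 0.25 × 0.0275 = 0.006875
P(misrouted) = 0.03696 + 0.00336 + 0.11408 + 0.006875 = 0.161275 → 0.1613.

0.1613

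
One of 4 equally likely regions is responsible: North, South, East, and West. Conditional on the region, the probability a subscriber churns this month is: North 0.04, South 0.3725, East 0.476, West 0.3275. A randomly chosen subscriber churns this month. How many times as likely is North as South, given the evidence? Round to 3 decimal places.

0.107

Since the prior is uniform, the posterior is proportional to the likelihood:
  North: 0.04
  South: 0.3725
  East: 0.476
  West: 0.3275
Normalizing constant = 1.216.
The ratio is 0.04 / 0.3725 (the normalizer cancels) = 0.107.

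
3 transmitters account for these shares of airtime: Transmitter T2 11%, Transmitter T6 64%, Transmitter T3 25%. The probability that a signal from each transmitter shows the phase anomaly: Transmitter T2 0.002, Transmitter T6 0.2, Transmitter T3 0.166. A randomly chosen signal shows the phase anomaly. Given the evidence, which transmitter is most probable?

Compute prior × likelihood for every hypothesis:
  Transmitter T2: 0.11 × 0.002 = 0.00022
  Transmitter T6: 0.64 × 0.2 = 0.128
  Transmitter T3: 0.25 × 0.166 = 0.0415
Sum = 0.16972.
Largest term belongs to Transmitter T6, so Transmitter T6 is most probable.

Transmitter T6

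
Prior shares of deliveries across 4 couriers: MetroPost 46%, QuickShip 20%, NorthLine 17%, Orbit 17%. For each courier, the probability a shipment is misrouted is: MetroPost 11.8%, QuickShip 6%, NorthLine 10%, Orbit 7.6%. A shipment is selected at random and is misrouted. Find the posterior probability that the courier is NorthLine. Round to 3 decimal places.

Unnormalized posteriors (prior × likelihood):
  MetroPost: 0.46 × 0.118 = 0.05428
  QuickShip: 0.2 × 0.06 = 0.012
  NorthLine: 0.17 × 0.1 = 0.017
  Orbit: 0.17 × 0.076 = 0.01292
Normalizing constant = 0.0962.
P(NorthLine | evidence) = 0.017 / 0.0962 ≈ 0.177.

0.177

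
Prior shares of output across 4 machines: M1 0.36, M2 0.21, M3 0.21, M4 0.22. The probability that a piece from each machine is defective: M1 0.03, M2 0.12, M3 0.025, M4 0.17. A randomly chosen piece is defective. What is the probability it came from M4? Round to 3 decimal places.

Unnormalized posteriors (prior × likelihood):
  M1: 0.36 × 0.03 = 0.0108
  M2: 0.21 × 0.12 = 0.0252
  M3: 0.21 × 0.025 = 0.00525
  M4: 0.22 × 0.17 = 0.0374
Total = 0.07865.
P(M4 | evidence) = 0.0374 / 0.07865 ≈ 0.476.

0.476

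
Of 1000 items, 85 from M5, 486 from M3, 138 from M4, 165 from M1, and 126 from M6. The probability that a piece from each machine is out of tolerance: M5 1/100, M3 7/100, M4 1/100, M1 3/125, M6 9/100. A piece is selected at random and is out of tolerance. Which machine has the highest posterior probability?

Prior × likelihood for each hypothesis:
  M5: 0.085 × 0.01 = 0.00085
  M3: 0.486 × 0.07 = 0.03402
  M4: 0.138 × 0.01 = 0.00138
  M1: 0.165 × 0.024 = 0.00396
  M6: 0.126 × 0.09 = 0.01134
Sum = 0.05155.
Largest term belongs to M3, so M3 is most probable.

M3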